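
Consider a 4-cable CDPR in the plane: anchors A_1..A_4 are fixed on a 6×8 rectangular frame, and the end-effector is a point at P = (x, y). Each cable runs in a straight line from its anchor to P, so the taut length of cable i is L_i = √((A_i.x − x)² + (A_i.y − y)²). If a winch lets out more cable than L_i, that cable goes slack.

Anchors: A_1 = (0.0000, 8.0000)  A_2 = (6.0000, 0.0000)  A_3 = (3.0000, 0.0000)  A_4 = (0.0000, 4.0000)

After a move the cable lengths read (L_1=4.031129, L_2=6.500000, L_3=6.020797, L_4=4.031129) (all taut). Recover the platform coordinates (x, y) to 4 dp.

(3.5000, 6.0000)

each cable: (A_i−P)·(A_i−P) = L_i²; let q_i = ‖A_i‖²−L_i²
q_1 = 0.0000+64.0000−16.2500 = 47.7500
row 1: -12.0000x + 16.0000y = 54.0000  (q_2=-6.2500)
row 2: -6.0000x + 16.0000y = 75.0000  (q_3=-27.2500)
row 3: 0.0000x + 8.0000y = 48.0000  (q_4=-0.2500)
Cramer on rows 1–2 → x = 3.5000, y = 6.0000
check cable 4: ‖A_4−P‖² = 16.2500 ≈ L_4² = 16.2500 ✓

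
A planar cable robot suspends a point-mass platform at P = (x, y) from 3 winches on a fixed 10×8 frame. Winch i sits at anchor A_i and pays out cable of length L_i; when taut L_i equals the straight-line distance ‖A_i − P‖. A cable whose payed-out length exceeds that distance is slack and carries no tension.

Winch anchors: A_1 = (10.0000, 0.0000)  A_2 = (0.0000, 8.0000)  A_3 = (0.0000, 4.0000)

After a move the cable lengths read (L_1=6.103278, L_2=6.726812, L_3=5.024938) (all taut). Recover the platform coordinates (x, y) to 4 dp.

expand ‖A_i−P‖²=L_i² and subtract eq 1 (k_i ≔ ‖A_i‖²−L_i²)
k_1 = 100.0000+0.0000−37.2500 = 62.7500
eq1−eq2 → [20.0000  -16.0000]·P = 44.0000
eq1−eq3 → [20.0000  -8.0000]·P = 72.0000
2×2 solve → P = (5.0000, 3.5000)

(5.0000, 3.5000)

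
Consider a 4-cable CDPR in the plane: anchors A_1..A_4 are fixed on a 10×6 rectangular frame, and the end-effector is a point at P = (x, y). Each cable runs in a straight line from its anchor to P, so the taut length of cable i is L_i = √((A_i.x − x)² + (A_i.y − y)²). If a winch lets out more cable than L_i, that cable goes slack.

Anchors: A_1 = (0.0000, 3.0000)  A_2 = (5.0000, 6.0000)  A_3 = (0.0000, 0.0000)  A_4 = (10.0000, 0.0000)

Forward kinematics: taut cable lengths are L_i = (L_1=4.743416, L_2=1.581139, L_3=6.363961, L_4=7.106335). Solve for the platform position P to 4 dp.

(4.5000, 4.5000)

circle eqns → linear via eq_j − eq_1; set c_j = A_j·A_j − L_j²
c_1 = 0.0000+9.0000−22.5000 = -13.5000
-10.0000·x − 6.0000·y = c_1−c_2 = -72.0000
0.0000·x + 6.0000·y = c_1−c_3 = 27.0000
-20.0000·x + 6.0000·y = c_1−c_4 = -63.0000
solve first two rows → x=4.5000, y=4.5000
check cable 4: ‖A_4−P‖² = 50.5000 ≈ L_4² = 50.5000 ✓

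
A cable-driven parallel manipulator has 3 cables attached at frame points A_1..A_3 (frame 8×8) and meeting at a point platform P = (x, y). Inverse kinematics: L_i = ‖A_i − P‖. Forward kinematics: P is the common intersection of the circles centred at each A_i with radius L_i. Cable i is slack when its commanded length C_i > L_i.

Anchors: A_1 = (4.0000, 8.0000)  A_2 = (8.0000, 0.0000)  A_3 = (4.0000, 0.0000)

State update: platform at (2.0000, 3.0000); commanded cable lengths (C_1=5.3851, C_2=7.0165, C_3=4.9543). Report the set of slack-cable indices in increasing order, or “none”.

cable 1: L_1 = ‖A_1−P‖ = 5.3852;  C_1 = 5.3851 → taut
cable 2: L_2 = ‖A_2−P‖ = 6.7082;  C_2 = 7.0165 → slack
cable 3: L_3 = ‖A_3−P‖ = 3.6056;  C_3 = 4.9543 → slack

2, 3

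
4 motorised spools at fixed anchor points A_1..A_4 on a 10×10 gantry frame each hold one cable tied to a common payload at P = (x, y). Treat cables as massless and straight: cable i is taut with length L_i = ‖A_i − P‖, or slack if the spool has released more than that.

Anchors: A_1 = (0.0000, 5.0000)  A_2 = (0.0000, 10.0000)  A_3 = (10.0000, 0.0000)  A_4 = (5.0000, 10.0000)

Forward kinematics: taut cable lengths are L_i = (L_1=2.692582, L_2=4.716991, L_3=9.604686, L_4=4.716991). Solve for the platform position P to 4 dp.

(2.5000, 6.0000)

circle eqns → linear via eq_j − eq_1; set k_j = A_j·A_j − L_j²
k_1 = 0.0000+25.0000−7.2500 = 17.7500
0.0000·x − 10.0000·y = k_1−k_2 = -60.0000
-20.0000·x + 10.0000·y = k_1−k_3 = 10.0000
-10.0000·x − 10.0000·y = k_1−k_4 = -85.0000
solve first two rows → x=2.5000, y=6.0000
check cable 4: ‖A_4−P‖² = 22.2500 ≈ L_4² = 22.2500 ✓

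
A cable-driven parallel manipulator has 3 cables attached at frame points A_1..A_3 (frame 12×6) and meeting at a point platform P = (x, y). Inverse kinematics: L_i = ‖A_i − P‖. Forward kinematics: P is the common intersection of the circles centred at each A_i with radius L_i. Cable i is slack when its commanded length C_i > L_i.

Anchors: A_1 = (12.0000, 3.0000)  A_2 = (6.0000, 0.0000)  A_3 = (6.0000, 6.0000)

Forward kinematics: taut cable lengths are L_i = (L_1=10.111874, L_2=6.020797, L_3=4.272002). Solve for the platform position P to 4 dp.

expand ‖A_i−P‖²=L_i² and subtract eq 1 (q_i ≔ ‖A_i‖²−L_i²)
q_1 = 144.0000+9.0000−102.2500 = 50.7500
eq1−eq2 → [12.0000  6.0000]·P = 51.0000
eq1−eq3 → [12.0000  -6.0000]·P = -3.0000
2×2 solve → P = (2.0000, 4.5000)

(2.0000, 4.5000)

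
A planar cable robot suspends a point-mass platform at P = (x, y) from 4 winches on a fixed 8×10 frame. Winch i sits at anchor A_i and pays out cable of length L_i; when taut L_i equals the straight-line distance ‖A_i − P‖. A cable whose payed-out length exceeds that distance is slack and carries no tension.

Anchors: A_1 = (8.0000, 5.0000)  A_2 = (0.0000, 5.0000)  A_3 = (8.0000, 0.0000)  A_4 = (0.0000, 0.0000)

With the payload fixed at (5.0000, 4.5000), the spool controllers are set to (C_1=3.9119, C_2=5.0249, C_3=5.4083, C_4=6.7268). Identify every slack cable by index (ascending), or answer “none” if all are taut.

cable 1: √((3.0000)²+(0.5000)²)=3.0414, C_1=3.9119: slack
cable 2: √((-5.0000)²+(0.5000)²)=5.0249, C_2=5.0249: taut
cable 3: √((3.0000)²+(-4.5000)²)=5.4083, C_3=5.4083: taut
cable 4: √((-5.0000)²+(-4.5000)²)=6.7268, C_4=6.7268: taut

1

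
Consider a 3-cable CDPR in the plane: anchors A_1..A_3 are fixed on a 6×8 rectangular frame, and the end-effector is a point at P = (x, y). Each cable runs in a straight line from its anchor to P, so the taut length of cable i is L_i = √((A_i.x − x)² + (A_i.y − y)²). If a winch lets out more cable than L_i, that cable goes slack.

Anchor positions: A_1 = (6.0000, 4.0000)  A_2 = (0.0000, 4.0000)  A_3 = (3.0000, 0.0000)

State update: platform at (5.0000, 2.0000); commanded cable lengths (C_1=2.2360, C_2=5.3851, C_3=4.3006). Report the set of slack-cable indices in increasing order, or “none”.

3

i=1: geometric 2.2361 vs commanded 2.2360 ⇒ taut
i=2: geometric 5.3852 vs commanded 5.3851 ⇒ taut
i=3: geometric 2.8284 vs commanded 4.3006 ⇒ slack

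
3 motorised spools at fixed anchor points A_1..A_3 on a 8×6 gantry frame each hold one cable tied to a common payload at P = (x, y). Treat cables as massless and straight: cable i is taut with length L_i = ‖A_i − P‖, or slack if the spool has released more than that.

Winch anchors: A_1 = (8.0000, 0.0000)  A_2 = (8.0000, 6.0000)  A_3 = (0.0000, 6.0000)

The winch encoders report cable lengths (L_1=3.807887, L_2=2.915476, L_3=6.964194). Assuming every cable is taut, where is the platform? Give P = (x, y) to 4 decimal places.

(6.5000, 3.5000)

each cable: (A_i−P)·(A_i−P) = L_i²; let k_i = ‖A_i‖²−L_i²
k_1 = 64.0000+0.0000−14.5000 = 49.5000
row 1: 0.0000x − 12.0000y = -42.0000  (k_2=91.5000)
row 2: 16.0000x − 12.0000y = 62.0000  (k_3=-12.5000)
Cramer on rows 1–2 → x = 6.5000, y = 3.5000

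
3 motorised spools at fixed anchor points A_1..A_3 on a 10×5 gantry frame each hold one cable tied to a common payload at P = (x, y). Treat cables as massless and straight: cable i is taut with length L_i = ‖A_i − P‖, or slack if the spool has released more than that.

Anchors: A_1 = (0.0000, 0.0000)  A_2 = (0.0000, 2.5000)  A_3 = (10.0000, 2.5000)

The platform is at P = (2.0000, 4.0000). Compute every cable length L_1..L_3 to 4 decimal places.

(4.4721, 2.5000, 8.1394)

L_1: Δ = A_1−P = (-2.0000, -4.0000) → ‖Δ‖ = √20.0000 = 4.4721
L_2: Δ = A_2−P = (-2.0000, -1.5000) → ‖Δ‖ = √6.2500 = 2.5000
L_3: Δ = A_3−P = (8.0000, -1.5000) → ‖Δ‖ = √66.2500 = 8.1394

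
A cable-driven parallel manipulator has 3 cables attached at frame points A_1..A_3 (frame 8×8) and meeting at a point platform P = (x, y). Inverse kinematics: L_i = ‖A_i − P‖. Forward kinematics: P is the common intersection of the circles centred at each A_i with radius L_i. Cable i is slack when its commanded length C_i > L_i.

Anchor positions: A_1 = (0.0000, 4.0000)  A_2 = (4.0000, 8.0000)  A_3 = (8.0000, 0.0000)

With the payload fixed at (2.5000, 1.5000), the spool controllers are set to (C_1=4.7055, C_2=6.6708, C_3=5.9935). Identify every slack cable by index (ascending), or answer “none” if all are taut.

1, 3

cable 1: √((-2.5000)²+(2.5000)²)=3.5355, C_1=4.7055: slack
cable 2: √((1.5000)²+(6.5000)²)=6.6708, C_2=6.6708: taut
cable 3: √((5.5000)²+(-1.5000)²)=5.7009, C_3=5.9935: slack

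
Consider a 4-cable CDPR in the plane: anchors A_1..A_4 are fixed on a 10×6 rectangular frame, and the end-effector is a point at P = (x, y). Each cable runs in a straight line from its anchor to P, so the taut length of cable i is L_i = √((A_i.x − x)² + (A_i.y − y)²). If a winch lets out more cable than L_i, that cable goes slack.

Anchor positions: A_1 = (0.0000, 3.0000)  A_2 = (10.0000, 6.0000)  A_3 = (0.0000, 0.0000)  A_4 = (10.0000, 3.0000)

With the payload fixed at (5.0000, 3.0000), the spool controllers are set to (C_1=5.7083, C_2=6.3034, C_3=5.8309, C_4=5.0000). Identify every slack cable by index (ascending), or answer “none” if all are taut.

cable 1: √((-5.0000)²+(0.0000)²)=5.0000, C_1=5.7083: slack
cable 2: √((5.0000)²+(3.0000)²)=5.8310, C_2=6.3034: slack
cable 3: √((-5.0000)²+(-3.0000)²)=5.8310, C_3=5.8309: taut
cable 4: √((5.0000)²+(0.0000)²)=5.0000, C_4=5.0000: taut

1, 2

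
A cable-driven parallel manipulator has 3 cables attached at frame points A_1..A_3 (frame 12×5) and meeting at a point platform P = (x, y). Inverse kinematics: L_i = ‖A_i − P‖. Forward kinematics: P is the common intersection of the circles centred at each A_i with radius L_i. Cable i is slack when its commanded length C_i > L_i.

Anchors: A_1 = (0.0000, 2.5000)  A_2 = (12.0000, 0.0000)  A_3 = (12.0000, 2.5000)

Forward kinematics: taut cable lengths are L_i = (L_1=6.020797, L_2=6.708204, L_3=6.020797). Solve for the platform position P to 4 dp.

expand ‖A_i−P‖²=L_i² and subtract eq 1 (k_i ≔ ‖A_i‖²−L_i²)
k_1 = 0.0000+6.2500−36.2500 = -30.0000
eq1−eq2 → [-24.0000  5.0000]·P = -129.0000
eq1−eq3 → [-24.0000  0.0000]·P = -144.0000
2×2 solve → P = (6.0000, 3.0000)

(6.0000, 3.0000)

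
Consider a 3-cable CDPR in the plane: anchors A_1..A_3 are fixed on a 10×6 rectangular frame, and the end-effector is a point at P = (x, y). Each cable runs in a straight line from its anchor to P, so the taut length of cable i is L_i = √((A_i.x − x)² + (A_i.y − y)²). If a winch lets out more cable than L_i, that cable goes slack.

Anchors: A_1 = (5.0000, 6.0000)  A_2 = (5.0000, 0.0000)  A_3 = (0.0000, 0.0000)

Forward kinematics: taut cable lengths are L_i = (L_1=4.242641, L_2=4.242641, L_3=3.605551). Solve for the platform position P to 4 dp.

(2.0000, 3.0000)

expand ‖A_i−P‖²=L_i² and subtract eq 1 (q_i ≔ ‖A_i‖²−L_i²)
q_1 = 25.0000+36.0000−18.0000 = 43.0000
eq1−eq2 → [0.0000  12.0000]·P = 36.0000
eq1−eq3 → [10.0000  12.0000]·P = 56.0000
2×2 solve → P = (2.0000, 3.0000)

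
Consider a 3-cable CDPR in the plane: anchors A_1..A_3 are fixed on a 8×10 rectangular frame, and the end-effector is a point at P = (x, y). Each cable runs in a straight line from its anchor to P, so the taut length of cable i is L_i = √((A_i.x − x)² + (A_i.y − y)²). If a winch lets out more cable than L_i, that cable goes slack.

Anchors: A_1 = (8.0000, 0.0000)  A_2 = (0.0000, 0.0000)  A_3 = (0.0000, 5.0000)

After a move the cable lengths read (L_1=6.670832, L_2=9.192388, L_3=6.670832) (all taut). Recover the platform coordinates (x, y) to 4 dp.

each cable: (A_i−P)·(A_i−P) = L_i²; let k_i = ‖A_i‖²−L_i²
k_1 = 64.0000+0.0000−44.5000 = 19.5000
row 1: 16.0000x + 0.0000y = 104.0000  (k_2=-84.5000)
row 2: 16.0000x − 10.0000y = 39.0000  (k_3=-19.5000)
Cramer on rows 1–2 → x = 6.5000, y = 6.5000

(6.5000, 6.5000)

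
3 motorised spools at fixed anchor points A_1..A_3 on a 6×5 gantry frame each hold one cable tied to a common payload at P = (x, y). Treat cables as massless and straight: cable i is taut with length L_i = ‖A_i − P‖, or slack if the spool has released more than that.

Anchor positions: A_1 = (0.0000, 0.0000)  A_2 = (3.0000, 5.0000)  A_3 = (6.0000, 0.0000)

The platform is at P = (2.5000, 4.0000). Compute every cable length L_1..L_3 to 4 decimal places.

L_1 = √((0.0000−2.5000)² + (0.0000−4.0000)²) = 4.7170
L_2 = √((3.0000−2.5000)² + (5.0000−4.0000)²) = 1.1180
L_3 = √((6.0000−2.5000)² + (0.0000−4.0000)²) = 5.3151

(4.7170, 1.1180, 5.3151)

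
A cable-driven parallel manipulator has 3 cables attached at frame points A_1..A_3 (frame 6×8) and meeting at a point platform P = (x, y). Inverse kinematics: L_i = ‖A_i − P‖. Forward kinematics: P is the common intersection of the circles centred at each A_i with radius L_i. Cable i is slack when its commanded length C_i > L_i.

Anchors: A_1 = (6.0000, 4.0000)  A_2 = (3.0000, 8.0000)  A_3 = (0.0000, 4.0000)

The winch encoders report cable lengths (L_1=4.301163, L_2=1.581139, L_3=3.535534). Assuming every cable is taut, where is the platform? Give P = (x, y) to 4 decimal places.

(2.5000, 6.5000)

expand ‖A_i−P‖²=L_i² and subtract eq 1 (k_i ≔ ‖A_i‖²−L_i²)
k_1 = 36.0000+16.0000−18.5000 = 33.5000
eq1−eq2 → [6.0000  -8.0000]·P = -37.0000
eq1−eq3 → [12.0000  0.0000]·P = 30.0000
2×2 solve → P = (2.5000, 6.5000)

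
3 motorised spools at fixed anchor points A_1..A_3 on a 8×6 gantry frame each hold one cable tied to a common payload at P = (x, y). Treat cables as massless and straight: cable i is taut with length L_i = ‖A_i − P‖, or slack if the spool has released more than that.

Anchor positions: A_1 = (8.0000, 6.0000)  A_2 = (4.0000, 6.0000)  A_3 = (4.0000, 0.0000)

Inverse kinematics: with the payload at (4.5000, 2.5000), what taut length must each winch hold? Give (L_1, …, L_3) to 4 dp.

cable 1: Δx=3.5000, Δy=3.5000; L_1 = √(Δx²+Δy²) = 4.9497
cable 2: Δx=-0.5000, Δy=3.5000; L_2 = √(Δx²+Δy²) = 3.5355
cable 3: Δx=-0.5000, Δy=-2.5000; L_3 = √(Δx²+Δy²) = 2.5495

(4.9497, 3.5355, 2.5495)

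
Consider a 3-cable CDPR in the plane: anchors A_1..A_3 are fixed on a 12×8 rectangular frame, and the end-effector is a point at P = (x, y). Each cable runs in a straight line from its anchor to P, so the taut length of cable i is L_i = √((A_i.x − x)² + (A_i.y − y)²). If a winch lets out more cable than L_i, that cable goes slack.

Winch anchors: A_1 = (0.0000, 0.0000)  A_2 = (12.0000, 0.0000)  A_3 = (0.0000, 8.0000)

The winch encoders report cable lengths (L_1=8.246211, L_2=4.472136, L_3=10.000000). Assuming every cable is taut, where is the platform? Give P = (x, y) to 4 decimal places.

(8.0000, 2.0000)

each cable: (A_i−P)·(A_i−P) = L_i²; let k_i = ‖A_i‖²−L_i²
k_1 = 0.0000+0.0000−68.0000 = -68.0000
row 1: -24.0000x + 0.0000y = -192.0000  (k_2=124.0000)
row 2: 0.0000x − 16.0000y = -32.0000  (k_3=-36.0000)
Cramer on rows 1–2 → x = 8.0000, y = 2.0000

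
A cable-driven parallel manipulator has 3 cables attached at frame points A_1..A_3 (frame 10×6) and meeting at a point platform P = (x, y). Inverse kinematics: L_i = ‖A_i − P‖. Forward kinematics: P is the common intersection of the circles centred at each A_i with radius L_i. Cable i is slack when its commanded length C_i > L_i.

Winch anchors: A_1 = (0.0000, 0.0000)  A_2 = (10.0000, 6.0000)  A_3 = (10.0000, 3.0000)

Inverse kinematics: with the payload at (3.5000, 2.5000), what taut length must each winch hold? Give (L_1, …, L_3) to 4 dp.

(4.3012, 7.3824, 6.5192)

L_1: Δ = A_1−P = (-3.5000, -2.5000) → ‖Δ‖ = √18.5000 = 4.3012
L_2: Δ = A_2−P = (6.5000, 3.5000) → ‖Δ‖ = √54.5000 = 7.3824
L_3: Δ = A_3−P = (6.5000, 0.5000) → ‖Δ‖ = √42.5000 = 6.5192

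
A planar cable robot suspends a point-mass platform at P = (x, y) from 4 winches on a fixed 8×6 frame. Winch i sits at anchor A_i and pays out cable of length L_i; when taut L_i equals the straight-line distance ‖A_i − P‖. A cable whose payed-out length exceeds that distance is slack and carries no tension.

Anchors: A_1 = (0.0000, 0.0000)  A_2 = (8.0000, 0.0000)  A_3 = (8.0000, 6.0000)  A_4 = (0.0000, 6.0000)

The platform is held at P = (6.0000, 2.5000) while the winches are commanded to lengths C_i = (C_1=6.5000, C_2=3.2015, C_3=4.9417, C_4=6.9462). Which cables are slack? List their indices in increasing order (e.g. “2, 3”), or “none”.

cable 1: √((-6.0000)²+(-2.5000)²)=6.5000, C_1=6.5000: taut
cable 2: √((2.0000)²+(-2.5000)²)=3.2016, C_2=3.2015: taut
cable 3: √((2.0000)²+(3.5000)²)=4.0311, C_3=4.9417: slack
cable 4: √((-6.0000)²+(3.5000)²)=6.9462, C_4=6.9462: taut

3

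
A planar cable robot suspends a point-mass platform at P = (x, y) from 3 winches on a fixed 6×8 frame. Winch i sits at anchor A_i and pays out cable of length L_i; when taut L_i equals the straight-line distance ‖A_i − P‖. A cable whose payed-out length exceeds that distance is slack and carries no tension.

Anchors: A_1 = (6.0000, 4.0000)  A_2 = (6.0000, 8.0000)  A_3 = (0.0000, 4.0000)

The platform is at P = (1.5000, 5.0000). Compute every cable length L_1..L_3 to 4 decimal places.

L_1 = √((6.0000−1.5000)² + (4.0000−5.0000)²) = 4.6098
L_2 = √((6.0000−1.5000)² + (8.0000−5.0000)²) = 5.4083
L_3 = √((0.0000−1.5000)² + (4.0000−5.0000)²) = 1.8028

(4.6098, 5.4083, 1.8028)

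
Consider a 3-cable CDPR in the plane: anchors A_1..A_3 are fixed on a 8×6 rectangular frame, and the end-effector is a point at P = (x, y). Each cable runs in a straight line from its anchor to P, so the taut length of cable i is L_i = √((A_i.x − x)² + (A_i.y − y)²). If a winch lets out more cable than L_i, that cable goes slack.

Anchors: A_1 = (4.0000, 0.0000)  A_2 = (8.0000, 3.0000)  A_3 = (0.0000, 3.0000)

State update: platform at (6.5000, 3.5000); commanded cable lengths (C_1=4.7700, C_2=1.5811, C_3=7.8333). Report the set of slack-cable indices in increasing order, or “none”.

cable 1: L_1 = ‖A_1−P‖ = 4.3012;  C_1 = 4.7700 → slack
cable 2: L_2 = ‖A_2−P‖ = 1.5811;  C_2 = 1.5811 → taut
cable 3: L_3 = ‖A_3−P‖ = 6.5192;  C_3 = 7.8333 → slack

1, 3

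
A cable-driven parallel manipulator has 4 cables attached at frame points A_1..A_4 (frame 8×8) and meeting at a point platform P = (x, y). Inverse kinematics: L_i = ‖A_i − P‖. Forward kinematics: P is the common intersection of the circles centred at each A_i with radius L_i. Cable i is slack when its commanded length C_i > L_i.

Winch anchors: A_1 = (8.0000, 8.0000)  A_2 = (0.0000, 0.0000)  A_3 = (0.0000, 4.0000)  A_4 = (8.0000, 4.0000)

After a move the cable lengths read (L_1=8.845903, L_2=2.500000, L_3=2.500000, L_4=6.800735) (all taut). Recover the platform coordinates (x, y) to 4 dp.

(1.5000, 2.0000)

each cable: (A_i−P)·(A_i−P) = L_i²; let q_i = ‖A_i‖²−L_i²
q_1 = 64.0000+64.0000−78.2500 = 49.7500
row 1: 16.0000x + 16.0000y = 56.0000  (q_2=-6.2500)
row 2: 16.0000x + 8.0000y = 40.0000  (q_3=9.7500)
row 3: 0.0000x + 8.0000y = 16.0000  (q_4=33.7500)
Cramer on rows 1–2 → x = 1.5000, y = 2.0000
check cable 4: ‖A_4−P‖² = 46.2500 ≈ L_4² = 46.2500 ✓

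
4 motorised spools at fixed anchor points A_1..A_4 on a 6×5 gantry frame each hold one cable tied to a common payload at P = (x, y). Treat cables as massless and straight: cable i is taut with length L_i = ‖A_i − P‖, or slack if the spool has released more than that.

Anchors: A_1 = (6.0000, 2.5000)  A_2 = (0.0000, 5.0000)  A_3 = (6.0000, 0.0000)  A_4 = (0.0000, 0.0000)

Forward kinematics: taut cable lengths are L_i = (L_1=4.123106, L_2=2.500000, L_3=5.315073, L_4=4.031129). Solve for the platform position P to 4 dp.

expand ‖A_i−P‖²=L_i² and subtract eq 1 (c_i ≔ ‖A_i‖²−L_i²)
c_1 = 36.0000+6.2500−17.0000 = 25.2500
eq1−eq2 → [12.0000  -5.0000]·P = 6.5000
eq1−eq3 → [0.0000  5.0000]·P = 17.5000
eq1−eq4 → [12.0000  5.0000]·P = 41.5000
2×2 solve → P = (2.0000, 3.5000)
check cable 4: ‖A_4−P‖² = 16.2500 ≈ L_4² = 16.2500 ✓

(2.0000, 3.5000)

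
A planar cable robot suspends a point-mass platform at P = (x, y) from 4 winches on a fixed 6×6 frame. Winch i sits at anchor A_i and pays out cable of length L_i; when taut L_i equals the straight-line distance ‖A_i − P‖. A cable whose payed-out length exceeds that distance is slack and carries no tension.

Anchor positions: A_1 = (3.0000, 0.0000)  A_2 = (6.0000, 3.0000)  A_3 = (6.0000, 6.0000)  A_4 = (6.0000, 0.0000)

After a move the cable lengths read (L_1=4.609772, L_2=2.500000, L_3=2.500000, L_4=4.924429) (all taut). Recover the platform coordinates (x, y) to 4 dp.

each cable: (A_i−P)·(A_i−P) = L_i²; let q_i = ‖A_i‖²−L_i²
q_1 = 9.0000+0.0000−21.2500 = -12.2500
row 1: -6.0000x − 6.0000y = -51.0000  (q_2=38.7500)
row 2: -6.0000x − 12.0000y = -78.0000  (q_3=65.7500)
row 3: -6.0000x + 0.0000y = -24.0000  (q_4=11.7500)
Cramer on rows 1–2 → x = 4.0000, y = 4.5000
check cable 4: ‖A_4−P‖² = 24.2500 ≈ L_4² = 24.2500 ✓

(4.0000, 4.5000)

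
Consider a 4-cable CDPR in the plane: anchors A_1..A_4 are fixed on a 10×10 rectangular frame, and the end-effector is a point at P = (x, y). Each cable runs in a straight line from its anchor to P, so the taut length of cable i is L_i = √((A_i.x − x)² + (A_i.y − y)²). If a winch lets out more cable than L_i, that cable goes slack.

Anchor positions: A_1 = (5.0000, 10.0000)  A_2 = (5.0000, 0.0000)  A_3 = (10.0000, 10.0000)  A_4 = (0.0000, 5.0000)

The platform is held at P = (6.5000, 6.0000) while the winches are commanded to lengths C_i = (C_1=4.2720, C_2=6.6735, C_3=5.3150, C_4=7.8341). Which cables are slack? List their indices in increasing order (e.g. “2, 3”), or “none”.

cable 1: √((-1.5000)²+(4.0000)²)=4.2720, C_1=4.2720: taut
cable 2: √((-1.5000)²+(-6.0000)²)=6.1847, C_2=6.6735: slack
cable 3: √((3.5000)²+(4.0000)²)=5.3151, C_3=5.3150: taut
cable 4: √((-6.5000)²+(-1.0000)²)=6.5765, C_4=7.8341: slack

2, 4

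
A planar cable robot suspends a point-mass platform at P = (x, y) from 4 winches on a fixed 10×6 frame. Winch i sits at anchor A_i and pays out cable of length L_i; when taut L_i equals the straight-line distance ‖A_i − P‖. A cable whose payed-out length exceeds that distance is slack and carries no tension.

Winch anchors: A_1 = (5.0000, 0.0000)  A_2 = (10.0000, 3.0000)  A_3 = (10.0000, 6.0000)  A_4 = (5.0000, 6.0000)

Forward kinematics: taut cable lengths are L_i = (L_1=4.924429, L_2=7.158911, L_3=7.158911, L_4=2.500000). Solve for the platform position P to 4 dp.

each cable: (A_i−P)·(A_i−P) = L_i²; let c_i = ‖A_i‖²−L_i²
c_1 = 25.0000+0.0000−24.2500 = 0.7500
row 1: -10.0000x − 6.0000y = -57.0000  (c_2=57.7500)
row 2: -10.0000x − 12.0000y = -84.0000  (c_3=84.7500)
row 3: 0.0000x − 12.0000y = -54.0000  (c_4=54.7500)
Cramer on rows 1–2 → x = 3.0000, y = 4.5000
check cable 4: ‖A_4−P‖² = 6.2500 ≈ L_4² = 6.2500 ✓

(3.0000, 4.5000)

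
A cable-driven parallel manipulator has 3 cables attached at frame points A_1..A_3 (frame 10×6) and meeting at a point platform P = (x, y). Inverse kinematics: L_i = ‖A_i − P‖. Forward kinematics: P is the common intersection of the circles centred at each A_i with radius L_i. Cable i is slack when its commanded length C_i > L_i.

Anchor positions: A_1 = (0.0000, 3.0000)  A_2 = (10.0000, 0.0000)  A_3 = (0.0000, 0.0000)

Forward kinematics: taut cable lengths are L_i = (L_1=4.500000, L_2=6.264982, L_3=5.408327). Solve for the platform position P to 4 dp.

each cable: (A_i−P)·(A_i−P) = L_i²; let k_i = ‖A_i‖²−L_i²
k_1 = 0.0000+9.0000−20.2500 = -11.2500
row 1: -20.0000x + 6.0000y = -72.0000  (k_2=60.7500)
row 2: 0.0000x + 6.0000y = 18.0000  (k_3=-29.2500)
Cramer on rows 1–2 → x = 4.5000, y = 3.0000

(4.5000, 3.0000)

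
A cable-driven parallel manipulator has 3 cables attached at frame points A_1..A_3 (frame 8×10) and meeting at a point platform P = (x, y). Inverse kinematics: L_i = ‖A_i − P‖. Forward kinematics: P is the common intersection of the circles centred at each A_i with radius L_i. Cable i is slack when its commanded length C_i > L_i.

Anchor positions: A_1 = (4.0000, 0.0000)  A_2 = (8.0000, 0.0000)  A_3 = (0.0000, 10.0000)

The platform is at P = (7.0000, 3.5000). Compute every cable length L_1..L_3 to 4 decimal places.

(4.6098, 3.6401, 9.5525)

cable 1: Δx=-3.0000, Δy=-3.5000; L_1 = √(Δx²+Δy²) = 4.6098
cable 2: Δx=1.0000, Δy=-3.5000; L_2 = √(Δx²+Δy²) = 3.6401
cable 3: Δx=-7.0000, Δy=6.5000; L_3 = √(Δx²+Δy²) = 9.5525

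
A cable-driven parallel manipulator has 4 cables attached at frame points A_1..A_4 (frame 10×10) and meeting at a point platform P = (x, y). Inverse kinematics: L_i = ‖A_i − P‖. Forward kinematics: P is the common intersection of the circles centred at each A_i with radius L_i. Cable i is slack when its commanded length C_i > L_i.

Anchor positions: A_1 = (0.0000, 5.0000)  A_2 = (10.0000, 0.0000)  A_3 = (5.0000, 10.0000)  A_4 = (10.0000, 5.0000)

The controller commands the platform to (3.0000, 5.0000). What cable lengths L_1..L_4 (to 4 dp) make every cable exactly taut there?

cable 1: Δx=-3.0000, Δy=0.0000; L_1 = √(Δx²+Δy²) = 3.0000
cable 2: Δx=7.0000, Δy=-5.0000; L_2 = √(Δx²+Δy²) = 8.6023
cable 3: Δx=2.0000, Δy=5.0000; L_3 = √(Δx²+Δy²) = 5.3852
cable 4: Δx=7.0000, Δy=0.0000; L_4 = √(Δx²+Δy²) = 7.0000

(3.0000, 8.6023, 5.3852, 7.0000)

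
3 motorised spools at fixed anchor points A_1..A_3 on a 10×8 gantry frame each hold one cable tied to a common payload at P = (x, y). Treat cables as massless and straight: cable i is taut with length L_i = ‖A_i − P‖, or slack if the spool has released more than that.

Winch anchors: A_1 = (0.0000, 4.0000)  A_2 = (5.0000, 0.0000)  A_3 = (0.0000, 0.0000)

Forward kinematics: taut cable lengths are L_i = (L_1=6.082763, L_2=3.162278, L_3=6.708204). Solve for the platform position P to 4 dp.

circle eqns → linear via eq_j − eq_1; set q_j = A_j·A_j − L_j²
q_1 = 0.0000+16.0000−37.0000 = -21.0000
-10.0000·x + 8.0000·y = q_1−q_2 = -36.0000
0.0000·x + 8.0000·y = q_1−q_3 = 24.0000
solve first two rows → x=6.0000, y=3.0000

(6.0000, 3.0000)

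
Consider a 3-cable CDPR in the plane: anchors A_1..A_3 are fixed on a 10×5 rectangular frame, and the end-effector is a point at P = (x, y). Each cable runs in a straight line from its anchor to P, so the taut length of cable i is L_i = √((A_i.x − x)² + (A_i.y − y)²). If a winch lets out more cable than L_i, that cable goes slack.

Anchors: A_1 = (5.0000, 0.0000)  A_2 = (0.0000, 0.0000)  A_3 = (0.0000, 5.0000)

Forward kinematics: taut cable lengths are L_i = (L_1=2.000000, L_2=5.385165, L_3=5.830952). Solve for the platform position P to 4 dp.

(5.0000, 2.0000)

expand ‖A_i−P‖²=L_i² and subtract eq 1 (c_i ≔ ‖A_i‖²−L_i²)
c_1 = 25.0000+0.0000−4.0000 = 21.0000
eq1−eq2 → [10.0000  0.0000]·P = 50.0000
eq1−eq3 → [10.0000  -10.0000]·P = 30.0000
2×2 solve → P = (5.0000, 2.0000)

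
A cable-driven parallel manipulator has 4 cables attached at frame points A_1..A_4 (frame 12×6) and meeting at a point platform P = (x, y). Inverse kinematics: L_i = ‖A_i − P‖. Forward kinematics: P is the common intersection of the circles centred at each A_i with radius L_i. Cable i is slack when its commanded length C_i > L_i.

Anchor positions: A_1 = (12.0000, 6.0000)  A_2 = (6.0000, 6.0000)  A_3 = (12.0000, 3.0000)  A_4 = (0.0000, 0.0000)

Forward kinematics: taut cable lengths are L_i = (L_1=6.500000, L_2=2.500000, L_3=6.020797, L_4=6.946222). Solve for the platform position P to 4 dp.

(6.0000, 3.5000)

circle eqns → linear via eq_j − eq_1; set c_j = A_j·A_j − L_j²
c_1 = 144.0000+36.0000−42.2500 = 137.7500
12.0000·x + 0.0000·y = c_1−c_2 = 72.0000
0.0000·x + 6.0000·y = c_1−c_3 = 21.0000
24.0000·x + 12.0000·y = c_1−c_4 = 186.0000
solve first two rows → x=6.0000, y=3.5000
check cable 4: ‖A_4−P‖² = 48.2500 ≈ L_4² = 48.2500 ✓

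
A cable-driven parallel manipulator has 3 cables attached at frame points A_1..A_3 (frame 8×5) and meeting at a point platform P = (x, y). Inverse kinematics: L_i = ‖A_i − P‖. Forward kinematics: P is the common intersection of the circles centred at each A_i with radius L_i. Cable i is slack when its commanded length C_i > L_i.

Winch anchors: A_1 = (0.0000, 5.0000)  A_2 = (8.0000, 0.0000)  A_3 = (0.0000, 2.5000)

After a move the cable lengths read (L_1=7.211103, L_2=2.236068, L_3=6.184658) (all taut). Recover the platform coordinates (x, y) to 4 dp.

circle eqns → linear via eq_j − eq_1; set k_j = A_j·A_j − L_j²
k_1 = 0.0000+25.0000−52.0000 = -27.0000
-16.0000·x + 10.0000·y = k_1−k_2 = -86.0000
0.0000·x + 5.0000·y = k_1−k_3 = 5.0000
solve first two rows → x=6.0000, y=1.0000

(6.0000, 1.0000)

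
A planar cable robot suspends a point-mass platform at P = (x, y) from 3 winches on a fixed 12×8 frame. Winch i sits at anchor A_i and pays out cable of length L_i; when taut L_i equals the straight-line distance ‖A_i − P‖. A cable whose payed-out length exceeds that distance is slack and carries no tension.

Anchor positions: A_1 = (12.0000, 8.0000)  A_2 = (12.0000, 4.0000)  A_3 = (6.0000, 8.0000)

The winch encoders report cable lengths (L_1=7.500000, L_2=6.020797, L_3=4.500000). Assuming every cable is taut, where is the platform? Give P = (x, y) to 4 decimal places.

expand ‖A_i−P‖²=L_i² and subtract eq 1 (c_i ≔ ‖A_i‖²−L_i²)
c_1 = 144.0000+64.0000−56.2500 = 151.7500
eq1−eq2 → [0.0000  8.0000]·P = 28.0000
eq1−eq3 → [12.0000  0.0000]·P = 72.0000
2×2 solve → P = (6.0000, 3.5000)

(6.0000, 3.5000)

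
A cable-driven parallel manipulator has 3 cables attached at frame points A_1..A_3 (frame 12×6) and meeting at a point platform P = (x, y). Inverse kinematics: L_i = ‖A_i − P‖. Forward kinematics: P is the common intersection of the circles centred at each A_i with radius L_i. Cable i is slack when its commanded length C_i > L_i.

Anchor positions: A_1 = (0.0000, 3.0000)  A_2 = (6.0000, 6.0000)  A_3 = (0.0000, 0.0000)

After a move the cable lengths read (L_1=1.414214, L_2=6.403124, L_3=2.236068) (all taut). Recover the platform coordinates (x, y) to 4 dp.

(1.0000, 2.0000)

circle eqns → linear via eq_j − eq_1; set c_j = A_j·A_j − L_j²
c_1 = 0.0000+9.0000−2.0000 = 7.0000
-12.0000·x − 6.0000·y = c_1−c_2 = -24.0000
0.0000·x + 6.0000·y = c_1−c_3 = 12.0000
solve first two rows → x=1.0000, y=2.0000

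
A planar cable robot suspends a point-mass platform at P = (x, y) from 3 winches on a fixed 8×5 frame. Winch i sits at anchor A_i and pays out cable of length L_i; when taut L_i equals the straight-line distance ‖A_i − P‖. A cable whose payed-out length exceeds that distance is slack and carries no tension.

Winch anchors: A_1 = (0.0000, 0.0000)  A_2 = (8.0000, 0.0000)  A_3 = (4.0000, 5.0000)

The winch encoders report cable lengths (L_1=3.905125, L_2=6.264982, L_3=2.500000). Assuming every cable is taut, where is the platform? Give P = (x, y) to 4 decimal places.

each cable: (A_i−P)·(A_i−P) = L_i²; let q_i = ‖A_i‖²−L_i²
q_1 = 0.0000+0.0000−15.2500 = -15.2500
row 1: -16.0000x + 0.0000y = -40.0000  (q_2=24.7500)
row 2: -8.0000x − 10.0000y = -50.0000  (q_3=34.7500)
Cramer on rows 1–2 → x = 2.5000, y = 3.0000

(2.5000, 3.0000)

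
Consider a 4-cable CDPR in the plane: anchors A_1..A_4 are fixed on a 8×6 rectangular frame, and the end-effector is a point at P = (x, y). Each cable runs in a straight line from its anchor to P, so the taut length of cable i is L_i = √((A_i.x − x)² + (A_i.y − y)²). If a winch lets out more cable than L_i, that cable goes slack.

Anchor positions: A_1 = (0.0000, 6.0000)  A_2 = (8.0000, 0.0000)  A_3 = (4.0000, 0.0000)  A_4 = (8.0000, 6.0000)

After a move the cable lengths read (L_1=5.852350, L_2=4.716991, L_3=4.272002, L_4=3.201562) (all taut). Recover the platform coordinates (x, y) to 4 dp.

each cable: (A_i−P)·(A_i−P) = L_i²; let k_i = ‖A_i‖²−L_i²
k_1 = 0.0000+36.0000−34.2500 = 1.7500
row 1: -16.0000x + 12.0000y = -40.0000  (k_2=41.7500)
row 2: -8.0000x + 12.0000y = 4.0000  (k_3=-2.2500)
row 3: -16.0000x + 0.0000y = -88.0000  (k_4=89.7500)
Cramer on rows 1–2 → x = 5.5000, y = 4.0000
check cable 4: ‖A_4−P‖² = 10.2500 ≈ L_4² = 10.2500 ✓

(5.5000, 4.0000)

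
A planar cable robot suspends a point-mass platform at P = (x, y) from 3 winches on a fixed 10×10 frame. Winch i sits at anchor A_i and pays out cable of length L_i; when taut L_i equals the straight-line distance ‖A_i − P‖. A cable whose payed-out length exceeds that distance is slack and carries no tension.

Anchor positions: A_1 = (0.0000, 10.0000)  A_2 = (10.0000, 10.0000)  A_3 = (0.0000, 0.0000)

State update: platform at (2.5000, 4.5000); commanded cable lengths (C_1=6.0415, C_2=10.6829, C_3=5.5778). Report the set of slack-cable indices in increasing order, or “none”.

2, 3

i=1: geometric 6.0415 vs commanded 6.0415 ⇒ taut
i=2: geometric 9.3005 vs commanded 10.6829 ⇒ slack
i=3: geometric 5.1478 vs commanded 5.5778 ⇒ slack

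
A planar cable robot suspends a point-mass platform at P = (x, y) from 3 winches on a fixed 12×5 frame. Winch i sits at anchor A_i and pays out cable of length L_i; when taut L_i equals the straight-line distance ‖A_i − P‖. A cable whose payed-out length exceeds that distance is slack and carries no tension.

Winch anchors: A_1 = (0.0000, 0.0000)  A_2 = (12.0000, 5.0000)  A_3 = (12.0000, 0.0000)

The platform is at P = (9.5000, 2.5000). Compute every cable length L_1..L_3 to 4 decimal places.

L_1: Δ = A_1−P = (-9.5000, -2.5000) → ‖Δ‖ = √96.5000 = 9.8234
L_2: Δ = A_2−P = (2.5000, 2.5000) → ‖Δ‖ = √12.5000 = 3.5355
L_3: Δ = A_3−P = (2.5000, -2.5000) → ‖Δ‖ = √12.5000 = 3.5355

(9.8234, 3.5355, 3.5355)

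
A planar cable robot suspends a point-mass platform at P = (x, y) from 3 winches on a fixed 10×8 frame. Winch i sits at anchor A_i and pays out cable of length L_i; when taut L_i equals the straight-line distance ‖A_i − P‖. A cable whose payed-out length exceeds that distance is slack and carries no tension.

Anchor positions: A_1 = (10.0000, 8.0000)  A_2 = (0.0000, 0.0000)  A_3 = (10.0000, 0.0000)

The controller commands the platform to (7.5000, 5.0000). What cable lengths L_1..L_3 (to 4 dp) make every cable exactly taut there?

cable 1: Δx=2.5000, Δy=3.0000; L_1 = √(Δx²+Δy²) = 3.9051
cable 2: Δx=-7.5000, Δy=-5.0000; L_2 = √(Δx²+Δy²) = 9.0139
cable 3: Δx=2.5000, Δy=-5.0000; L_3 = √(Δx²+Δy²) = 5.5902

(3.9051, 9.0139, 5.5902)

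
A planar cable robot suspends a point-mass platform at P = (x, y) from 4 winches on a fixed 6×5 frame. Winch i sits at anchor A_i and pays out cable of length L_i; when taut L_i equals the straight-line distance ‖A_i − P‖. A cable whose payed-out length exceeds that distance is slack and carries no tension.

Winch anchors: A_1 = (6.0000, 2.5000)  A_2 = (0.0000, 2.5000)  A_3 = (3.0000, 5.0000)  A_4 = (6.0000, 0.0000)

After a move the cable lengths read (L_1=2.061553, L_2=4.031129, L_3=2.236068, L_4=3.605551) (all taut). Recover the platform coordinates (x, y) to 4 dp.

(4.0000, 3.0000)

circle eqns → linear via eq_j − eq_1; set c_j = A_j·A_j − L_j²
c_1 = 36.0000+6.2500−4.2500 = 38.0000
12.0000·x + 0.0000·y = c_1−c_2 = 48.0000
6.0000·x − 5.0000·y = c_1−c_3 = 9.0000
0.0000·x + 5.0000·y = c_1−c_4 = 15.0000
solve first two rows → x=4.0000, y=3.0000
check cable 4: ‖A_4−P‖² = 13.0000 ≈ L_4² = 13.0000 ✓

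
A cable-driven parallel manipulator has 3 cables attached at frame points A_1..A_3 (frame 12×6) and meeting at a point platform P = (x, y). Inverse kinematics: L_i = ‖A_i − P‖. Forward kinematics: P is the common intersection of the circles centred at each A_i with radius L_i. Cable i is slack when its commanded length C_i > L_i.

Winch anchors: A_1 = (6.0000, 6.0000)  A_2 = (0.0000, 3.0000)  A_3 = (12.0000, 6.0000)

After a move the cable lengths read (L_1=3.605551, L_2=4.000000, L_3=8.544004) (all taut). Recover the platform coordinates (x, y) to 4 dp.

circle eqns → linear via eq_j − eq_1; set k_j = A_j·A_j − L_j²
k_1 = 36.0000+36.0000−13.0000 = 59.0000
12.0000·x + 6.0000·y = k_1−k_2 = 66.0000
-12.0000·x + 0.0000·y = k_1−k_3 = -48.0000
solve first two rows → x=4.0000, y=3.0000

(4.0000, 3.0000)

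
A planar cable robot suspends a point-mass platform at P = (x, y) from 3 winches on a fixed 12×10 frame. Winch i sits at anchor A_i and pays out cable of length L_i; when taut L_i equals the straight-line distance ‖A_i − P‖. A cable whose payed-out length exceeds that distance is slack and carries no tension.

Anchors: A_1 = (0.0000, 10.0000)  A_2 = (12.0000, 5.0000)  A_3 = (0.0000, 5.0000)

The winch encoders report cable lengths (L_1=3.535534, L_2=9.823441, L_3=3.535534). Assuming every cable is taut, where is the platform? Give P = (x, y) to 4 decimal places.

expand ‖A_i−P‖²=L_i² and subtract eq 1 (k_i ≔ ‖A_i‖²−L_i²)
k_1 = 0.0000+100.0000−12.5000 = 87.5000
eq1−eq2 → [-24.0000  10.0000]·P = 15.0000
eq1−eq3 → [0.0000  10.0000]·P = 75.0000
2×2 solve → P = (2.5000, 7.5000)

(2.5000, 7.5000)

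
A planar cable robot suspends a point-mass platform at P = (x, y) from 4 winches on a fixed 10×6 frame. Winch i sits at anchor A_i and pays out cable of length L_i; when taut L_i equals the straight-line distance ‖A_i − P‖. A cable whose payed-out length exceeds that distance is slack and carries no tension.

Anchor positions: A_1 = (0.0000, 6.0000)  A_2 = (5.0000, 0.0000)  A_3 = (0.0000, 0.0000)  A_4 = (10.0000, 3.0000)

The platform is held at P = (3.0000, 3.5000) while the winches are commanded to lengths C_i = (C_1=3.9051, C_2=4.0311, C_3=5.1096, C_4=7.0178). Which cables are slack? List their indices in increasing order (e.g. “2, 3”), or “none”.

cable 1: √((-3.0000)²+(2.5000)²)=3.9051, C_1=3.9051: taut
cable 2: √((2.0000)²+(-3.5000)²)=4.0311, C_2=4.0311: taut
cable 3: √((-3.0000)²+(-3.5000)²)=4.6098, C_3=5.1096: slack
cable 4: √((7.0000)²+(-0.5000)²)=7.0178, C_4=7.0178: taut

3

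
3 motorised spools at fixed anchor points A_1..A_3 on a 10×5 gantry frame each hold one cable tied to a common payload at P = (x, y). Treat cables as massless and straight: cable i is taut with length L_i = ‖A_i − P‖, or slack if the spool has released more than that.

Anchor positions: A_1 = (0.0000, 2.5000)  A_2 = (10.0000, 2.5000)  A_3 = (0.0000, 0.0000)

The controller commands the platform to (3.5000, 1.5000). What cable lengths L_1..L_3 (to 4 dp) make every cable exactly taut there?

L_1: Δ = A_1−P = (-3.5000, 1.0000) → ‖Δ‖ = √13.2500 = 3.6401
L_2: Δ = A_2−P = (6.5000, 1.0000) → ‖Δ‖ = √43.2500 = 6.5765
L_3: Δ = A_3−P = (-3.5000, -1.5000) → ‖Δ‖ = √14.5000 = 3.8079

(3.6401, 6.5765, 3.8079)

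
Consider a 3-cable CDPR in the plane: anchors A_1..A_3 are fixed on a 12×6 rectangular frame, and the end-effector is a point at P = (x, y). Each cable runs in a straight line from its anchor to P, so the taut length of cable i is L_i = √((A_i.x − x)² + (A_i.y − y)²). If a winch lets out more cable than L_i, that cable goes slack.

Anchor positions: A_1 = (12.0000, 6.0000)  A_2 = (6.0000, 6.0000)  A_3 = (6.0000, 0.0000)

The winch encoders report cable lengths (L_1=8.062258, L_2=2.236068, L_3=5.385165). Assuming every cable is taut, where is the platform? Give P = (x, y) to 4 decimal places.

(4.0000, 5.0000)

expand ‖A_i−P‖²=L_i² and subtract eq 1 (q_i ≔ ‖A_i‖²−L_i²)
q_1 = 144.0000+36.0000−65.0000 = 115.0000
eq1−eq2 → [12.0000  0.0000]·P = 48.0000
eq1−eq3 → [12.0000  12.0000]·P = 108.0000
2×2 solve → P = (4.0000, 5.0000)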